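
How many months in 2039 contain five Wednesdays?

A month has five Wednesdays exactly when Wednesday falls within its first (length − 28) days.
Jan: 31 days, starts Sat → 5 of Sat, Sun, Mon
Feb: 28 days, starts Tue → 5 of (none)
Mar: 31 days, starts Tue → 5 of Tue, Wed, Thu ✓
Apr: 30 days, starts Fri → 5 of Fri, Sat
May: 31 days, starts Sun → 5 of Sun, Mon, Tue
Jun: 30 days, starts Wed → 5 of Wed, Thu ✓
Jul: 31 days, starts Fri → 5 of Fri, Sat, Sun
Aug: 31 days, starts Mon → 5 of Mon, Tue, Wed ✓
Sep: 30 days, starts Thu → 5 of Thu, Fri
Oct: 31 days, starts Sat → 5 of Sat, Sun, Mon
Nov: 30 days, starts Tue → 5 of Tue, Wed ✓
Dec: 31 days, starts Thu → 5 of Thu, Fri, Sat
Months with five Wednesdays: Mar, Jun, Aug, Nov.

4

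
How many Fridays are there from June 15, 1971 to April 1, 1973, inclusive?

94 Fridays

June 15, 1971 is a Tuesday.
From June 15, 1971 to April 1, 1973 is 657 days inclusive.
657 = 7 × 93 + 6, so there are 93 full weeks plus 6 extra days.
Each full week contributes one Friday: 93 so far.
The 6 extra days are Tue, Wed, Thu, Fri, Sat, Sun — 1 of them qualifies.
Total: 93 + 1 = 94.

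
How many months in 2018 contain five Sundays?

A month has five Sundays exactly when Sunday falls within its first (length − 28) days.
Jan: 31 days, starts Mon → 5 of Mon, Tue, Wed
Feb: 28 days, starts Thu → 5 of (none)
Mar: 31 days, starts Thu → 5 of Thu, Fri, Sat
Apr: 30 days, starts Sun → 5 of Sun, Mon ✓
May: 31 days, starts Tue → 5 of Tue, Wed, Thu
Jun: 30 days, starts Fri → 5 of Fri, Sat
Jul: 31 days, starts Sun → 5 of Sun, Mon, Tue ✓
Aug: 31 days, starts Wed → 5 of Wed, Thu, Fri
Sep: 30 days, starts Sat → 5 of Sat, Sun ✓
Oct: 31 days, starts Mon → 5 of Mon, Tue, Wed
Nov: 30 days, starts Thu → 5 of Thu, Fri
Dec: 31 days, starts Sat → 5 of Sat, Sun, Mon ✓
Months with five Sundays: Apr, Jul, Sep, Dec.

4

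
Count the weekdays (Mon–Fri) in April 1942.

22 weekdays

1 April 1942 is a Wednesday.
The range spans 30 days (inclusive of both endpoints).
30 = 7 × 4 + 2, so there are 4 full weeks plus 2 extra days.
Each full week contributes 5 weekdays (Mon–Fri): 4 × 5 = 20.
The 2 extra days are Wed, Thu — 2 of them qualify.
Total: 20 + 2 = 22.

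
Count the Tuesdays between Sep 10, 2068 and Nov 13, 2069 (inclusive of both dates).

Sep 10, 2068 is a Monday.
That's 430 days from start to end, counting both.
430 = 7 × 61 + 3, so there are 61 full weeks plus 3 extra days.
Each full week contributes one Tuesday: 61 so far.
The 3 extra days are Monday, Tuesday, Wednesday — 1 of them qualifies.
Total: 61 + 1 = 62.

62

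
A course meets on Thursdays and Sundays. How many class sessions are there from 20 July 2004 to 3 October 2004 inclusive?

20 July 2004 is a Tuesday.
That's 76 days from start to end, counting both.
76 = 7 × 10 + 6, so there are 10 full weeks plus 6 extra days.
Each full week contributes 2 days from the set (Thu, Sun): 10 × 2 = 20.
The 6 extra days are Tue, Wed, Thu, Fri, Sat, Sun — 2 of them qualify.
Total: 20 + 2 = 22.

22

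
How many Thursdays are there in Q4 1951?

13

October 1, 1951 is a Monday.
That's 92 days from start to end, counting both.
92 = 7 × 13 + 1, so there are 13 full weeks plus 1 extra day.
Each full week contributes one Thursday: 13 so far.
The 1 extra day is Monday — none qualify.
Total: 13 + 0 = 13.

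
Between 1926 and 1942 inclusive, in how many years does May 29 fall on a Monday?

Day of week of May 29 in each year:
1926: Sat, 1927: Sun, 1928: Tue, 1929: Wed, 1930: Thu, 1931: Fri, 1932: Sun, 1933: Mon ✓, 1934: Tue, 1935: Wed, 1936: Fri, 1937: Sat, 1938: Sun, 1939: Mon ✓, 1940: Wed, 1941: Thu, 1942: Fri
Mondays: 1933, 1939.

2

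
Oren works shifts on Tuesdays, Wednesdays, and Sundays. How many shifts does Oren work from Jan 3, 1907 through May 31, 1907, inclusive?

63

Jan 3, 1907 is a Thursday.
From Jan 3, 1907 to May 31, 1907 is 149 days inclusive.
149 = 7 × 21 + 2, so there are 21 full weeks plus 2 extra days.
Each full week contributes 3 days from the set (Tue, Wed, Sun): 21 × 3 = 63.
The 2 extra days are Thu, Fri — none qualify.
Total: 63 + 0 = 63.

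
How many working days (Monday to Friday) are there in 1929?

261 weekdays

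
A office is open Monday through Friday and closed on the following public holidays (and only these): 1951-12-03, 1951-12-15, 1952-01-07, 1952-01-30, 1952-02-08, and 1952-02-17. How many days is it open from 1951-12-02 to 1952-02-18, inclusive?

52 working days

1951-12-02 is a Sunday.
The range spans 79 days (inclusive of both endpoints).
79 = 7 × 11 + 2, so there are 11 full weeks plus 2 extra days.
Each full week contributes 5 weekdays (Mon–Fri): 11 × 5 = 55.
The 2 extra days are Sunday, Monday — 1 of them qualifies.
Total: 55 + 1 = 56.
Holidays: 1951-12-03 (Mon); 1951-12-15 (Sat); 1952-01-07 (Mon); 1952-01-30 (Wed); 1952-02-08 (Fri); 1952-02-17 (Sun).
4 of the 6 holidays fall on weekdays; the rest are weekends and were already excluded.
Business days: 56 − 4 = 52.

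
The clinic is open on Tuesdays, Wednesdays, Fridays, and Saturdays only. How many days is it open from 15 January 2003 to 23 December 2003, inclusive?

196

15 January 2003 is a Wednesday.
From 15 January 2003 to 23 December 2003 is 343 days inclusive.
343 = 7 × 49, so the span is exactly 49 full weeks.
Each full week contributes 4 days from the set (Tue, Wed, Fri, Sat): 49 × 4 = 196.
Total: 196.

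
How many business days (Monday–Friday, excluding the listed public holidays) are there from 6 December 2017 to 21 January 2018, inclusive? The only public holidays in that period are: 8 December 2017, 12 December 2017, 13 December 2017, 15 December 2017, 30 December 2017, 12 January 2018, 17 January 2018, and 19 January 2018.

26 business days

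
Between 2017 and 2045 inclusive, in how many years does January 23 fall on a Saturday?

Day of week of January 23 in each year:
2017: Mon, 2018: Tue, 2019: Wed, 2020: Thu, 2021: Sat ✓, 2022: Sun, 2023: Mon, 2024: Tue, 2025: Thu, 2026: Fri, 2027: Sat ✓, 2028: Sun, 2029: Tue, 2030: Wed, 2031: Thu, 2032: Fri, 2033: Sun, 2034: Mon, 2035: Tue, 2036: Wed, 2037: Fri, 2038: Sat ✓, 2039: Sun, 2040: Mon, 2041: Wed, 2042: Thu, 2043: Fri, 2044: Sat ✓, 2045: Mon
Saturdays: 2021, 2027, 2038, 2044.

4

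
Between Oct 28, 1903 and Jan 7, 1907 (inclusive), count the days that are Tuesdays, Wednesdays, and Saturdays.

500

Oct 28, 1903 is a Wednesday.
From Oct 28, 1903 to Jan 7, 1907 is 1168 days inclusive.
1168 = 7 × 166 + 6, so there are 166 full weeks plus 6 extra days.
Each full week contributes 3 days from the set (Tue, Wed, Sat): 166 × 3 = 498.
The 6 extra days are Wednesday, Thursday, Friday, Saturday, Sunday, Monday — 2 of them qualify.
Total: 498 + 2 = 500.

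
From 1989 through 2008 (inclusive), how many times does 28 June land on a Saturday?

Day of week of June 28 in each year:
1989: Wed, 1990: Thu, 1991: Fri, 1992: Sun, 1993: Mon, 1994: Tue, 1995: Wed, 1996: Fri, 1997: Sat ✓, 1998: Sun, 1999: Mon, 2000: Wed, 2001: Thu, 2002: Fri, 2003: Sat ✓, 2004: Mon, 2005: Tue, 2006: Wed, 2007: Thu, 2008: Sat ✓
Saturdays: 1997, 2003, 2008.

3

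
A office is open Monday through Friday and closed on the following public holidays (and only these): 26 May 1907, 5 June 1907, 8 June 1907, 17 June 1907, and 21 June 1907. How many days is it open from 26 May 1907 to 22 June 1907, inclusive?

17 working days

26 May 1907 is a Sunday.
That's 28 days from start to end, counting both.
28 = 7 × 4, so the span is exactly 4 full weeks.
Each full week contributes 5 weekdays (Mon–Fri): 4 × 5 = 20.
Total: 20.
Holidays: 26 May 1907 (Sun); 5 June 1907 (Wed); 8 June 1907 (Sat); 17 June 1907 (Mon); 21 June 1907 (Fri).
3 of the 5 holidays fall on weekdays; the rest are weekends and were already excluded.
Business days: 20 − 3 = 17.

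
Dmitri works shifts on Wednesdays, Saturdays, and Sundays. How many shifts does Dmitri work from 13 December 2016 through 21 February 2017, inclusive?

30

13 December 2016 is a Tuesday.
From 13 December 2016 to 21 February 2017 is 71 days inclusive.
71 = 7 × 10 + 1, so there are 10 full weeks plus 1 extra day.
Each full week contributes 3 days from the set (Wed, Sat, Sun): 10 × 3 = 30.
The 1 extra day is Tuesday — none qualify.
Total: 30 + 0 = 30.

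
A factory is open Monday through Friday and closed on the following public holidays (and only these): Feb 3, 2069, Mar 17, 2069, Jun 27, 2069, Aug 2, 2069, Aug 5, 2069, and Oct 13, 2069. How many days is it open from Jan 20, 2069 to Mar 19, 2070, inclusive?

Jan 20, 2069 is a Sunday.
From Jan 20, 2069 to Mar 19, 2070 is 424 days inclusive.
424 = 7 × 60 + 4, so there are 60 full weeks plus 4 extra days.
Each full week contributes 5 weekdays (Mon–Fri): 60 × 5 = 300.
The 4 extra days are Sunday, Monday, Tuesday, Wednesday — 3 of them qualify.
Total: 300 + 3 = 303.
Holidays: Feb 3, 2069 (Sun); Mar 17, 2069 (Sun); Jun 27, 2069 (Thu); Aug 2, 2069 (Fri); Aug 5, 2069 (Mon); Oct 13, 2069 (Sun).
3 of the 6 holidays fall on weekdays; the rest are weekends and were already excluded.
Business days: 303 − 3 = 300.

300 business days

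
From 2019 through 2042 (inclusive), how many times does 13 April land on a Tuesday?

Day of week of April 13 in each year:
2019: Sat, 2020: Mon, 2021: Tue ✓, 2022: Wed, 2023: Thu, 2024: Sat, 2025: Sun, 2026: Mon, 2027: Tue ✓, 2028: Thu, 2029: Fri, 2030: Sat, 2031: Sun, 2032: Tue ✓, 2033: Wed, 2034: Thu, 2035: Fri, 2036: Sun, 2037: Mon, 2038: Tue ✓, 2039: Wed, 2040: Fri, 2041: Sat, 2042: Sun
Tuesdays: 2021, 2027, 2032, 2038.

4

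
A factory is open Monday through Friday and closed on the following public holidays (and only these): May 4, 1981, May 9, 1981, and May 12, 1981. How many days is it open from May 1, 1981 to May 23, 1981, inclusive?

14

May 1, 1981 is a Friday.
That's 23 days from start to end, counting both.
23 = 7 × 3 + 2, so there are 3 full weeks plus 2 extra days.
Each full week contributes 5 weekdays (Mon–Fri): 3 × 5 = 15.
The 2 extra days are Fri, Sat — 1 of them qualifies.
Total: 15 + 1 = 16.
Holidays: May 4, 1981 (Mon); May 9, 1981 (Sat); May 12, 1981 (Tue).
2 of the 3 holidays fall on weekdays; the rest are weekends and were already excluded.
Business days: 16 − 2 = 14.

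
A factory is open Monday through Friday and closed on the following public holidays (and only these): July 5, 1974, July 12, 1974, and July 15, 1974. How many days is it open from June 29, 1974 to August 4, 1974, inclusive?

22

June 29, 1974 is a Saturday.
From June 29, 1974 to August 4, 1974 is 37 days inclusive.
37 = 7 × 5 + 2, so there are 5 full weeks plus 2 extra days.
Each full week contributes 5 weekdays (Mon–Fri): 5 × 5 = 25.
The 2 extra days are Saturday, Sunday — none qualify.
Total: 25 + 0 = 25.
Holidays: July 5, 1974 (Fri); July 12, 1974 (Fri); July 15, 1974 (Mon).
All 3 holidays fall on weekdays, so subtract 3.
Business days: 25 − 3 = 22.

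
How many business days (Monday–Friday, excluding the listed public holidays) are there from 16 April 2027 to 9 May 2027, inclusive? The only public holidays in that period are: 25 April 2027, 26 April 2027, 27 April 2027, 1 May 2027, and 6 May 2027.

13 business days

16 April 2027 is a Friday.
From 16 April 2027 to 9 May 2027 is 24 days inclusive.
24 = 7 × 3 + 3, so there are 3 full weeks plus 3 extra days.
Each full week contributes 5 weekdays (Mon–Fri): 3 × 5 = 15.
The 3 extra days are Fri, Sat, Sun — 1 of them qualifies.
Total: 15 + 1 = 16.
Holidays: 25 April 2027 (Sun); 26 April 2027 (Mon); 27 April 2027 (Tue); 1 May 2027 (Sat); 6 May 2027 (Thu).
3 of the 5 holidays fall on weekdays; the rest are weekends and were already excluded.
Business days: 16 − 3 = 13.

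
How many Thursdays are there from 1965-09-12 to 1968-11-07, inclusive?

165 Thursdays

1965-09-12 is a Sunday.
The range spans 1153 days (inclusive of both endpoints).
1153 = 7 × 164 + 5, so there are 164 full weeks plus 5 extra days.
Each full week contributes one Thursday: 164 so far.
The 5 extra days are Sunday, Monday, Tuesday, Wednesday, Thursday — 1 of them qualifies.
Total: 164 + 1 = 165.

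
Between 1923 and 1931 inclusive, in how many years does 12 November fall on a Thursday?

2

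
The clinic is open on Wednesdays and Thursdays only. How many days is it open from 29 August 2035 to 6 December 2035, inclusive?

29 August 2035 is a Wednesday.
That's 100 days from start to end, counting both.
100 = 7 × 14 + 2, so there are 14 full weeks plus 2 extra days.
Each full week contributes 2 days from the set (Wed, Thu): 14 × 2 = 28.
The 2 extra days are Wed, Thu — 2 of them qualify.
Total: 28 + 2 = 30.

30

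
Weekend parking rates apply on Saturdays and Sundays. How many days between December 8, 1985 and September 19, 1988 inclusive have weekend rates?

291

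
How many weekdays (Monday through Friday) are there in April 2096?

21

April 1, 2096 is a Sunday.
The range spans 30 days (inclusive of both endpoints).
30 = 7 × 4 + 2, so there are 4 full weeks plus 2 extra days.
Each full week contributes 5 weekdays (Mon–Fri): 4 × 5 = 20.
The 2 extra days are Sunday, Monday — 1 of them qualifies.
Total: 20 + 1 = 21.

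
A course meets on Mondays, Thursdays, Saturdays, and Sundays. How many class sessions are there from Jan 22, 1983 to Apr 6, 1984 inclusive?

252

Jan 22, 1983 is a Saturday.
The range spans 441 days (inclusive of both endpoints).
441 = 7 × 63, so the span is exactly 63 full weeks.
Each full week contributes 4 days from the set (Mon, Thu, Sat, Sun): 63 × 4 = 252.
Total: 252.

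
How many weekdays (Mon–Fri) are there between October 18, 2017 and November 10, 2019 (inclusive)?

538

October 18, 2017 is a Wednesday.
That's 754 days from start to end, counting both.
754 = 7 × 107 + 5, so there are 107 full weeks plus 5 extra days.
Each full week contributes 5 weekdays (Mon–Fri): 107 × 5 = 535.
The 5 extra days are Wednesday, Thursday, Friday, Saturday, Sunday — 3 of them qualify.
Total: 535 + 3 = 538.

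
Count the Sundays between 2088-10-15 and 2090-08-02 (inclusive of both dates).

2088-10-15 is a Friday.
That's 657 days from start to end, counting both.
657 = 7 × 93 + 6, so there are 93 full weeks plus 6 extra days.
Each full week contributes one Sunday: 93 so far.
The 6 extra days are Friday, Saturday, Sunday, Monday, Tuesday, Wednesday — 1 of them qualifies.
Total: 93 + 1 = 94.

94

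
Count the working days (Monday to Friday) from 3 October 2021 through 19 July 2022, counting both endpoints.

3 October 2021 is a Sunday.
The range spans 290 days (inclusive of both endpoints).
290 = 7 × 41 + 3, so there are 41 full weeks plus 3 extra days.
Each full week contributes 5 weekdays (Mon–Fri): 41 × 5 = 205.
The 3 extra days are Sunday, Monday, Tuesday — 2 of them qualify.
Total: 205 + 2 = 207.

207 weekdays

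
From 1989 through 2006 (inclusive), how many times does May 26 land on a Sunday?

Day of week of May 26 in each year:
1989: Fri, 1990: Sat, 1991: Sun ✓, 1992: Tue, 1993: Wed, 1994: Thu, 1995: Fri, 1996: Sun ✓, 1997: Mon, 1998: Tue, 1999: Wed, 2000: Fri, 2001: Sat, 2002: Sun ✓, 2003: Mon, 2004: Wed, 2005: Thu, 2006: Fri
Sundays: 1991, 1996, 2002.

3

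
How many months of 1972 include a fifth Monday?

A month has five Mondays exactly when Monday falls within its first (length − 28) days.
Jan: 31 days, starts Sat → 5 of Sat, Sun, Mon ✓
Feb: 29 days, starts Tue → 5 of Tue
Mar: 31 days, starts Wed → 5 of Wed, Thu, Fri
Apr: 30 days, starts Sat → 5 of Sat, Sun
May: 31 days, starts Mon → 5 of Mon, Tue, Wed ✓
Jun: 30 days, starts Thu → 5 of Thu, Fri
Jul: 31 days, starts Sat → 5 of Sat, Sun, Mon ✓
Aug: 31 days, starts Tue → 5 of Tue, Wed, Thu
Sep: 30 days, starts Fri → 5 of Fri, Sat
Oct: 31 days, starts Sun → 5 of Sun, Mon, Tue ✓
Nov: 30 days, starts Wed → 5 of Wed, Thu
Dec: 31 days, starts Fri → 5 of Fri, Sat, Sun
Months with five Mondays: Jan, May, Jul, Oct.

4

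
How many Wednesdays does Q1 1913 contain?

1 January 1913 is a Wednesday.
The range spans 90 days (inclusive of both endpoints).
90 = 7 × 12 + 6, so there are 12 full weeks plus 6 extra days.
Each full week contributes one Wednesday: 12 so far.
The 6 extra days are Wednesday, Thursday, Friday, Saturday, Sunday, Monday — 1 of them qualifies.
Total: 12 + 1 = 13.

13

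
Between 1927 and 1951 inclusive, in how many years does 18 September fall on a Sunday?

Day of week of September 18 in each year:
1927: Sun ✓, 1928: Tue, 1929: Wed, 1930: Thu, 1931: Fri, 1932: Sun ✓, 1933: Mon, 1934: Tue, 1935: Wed, 1936: Fri, 1937: Sat, 1938: Sun ✓, 1939: Mon, 1940: Wed, 1941: Thu, 1942: Fri, 1943: Sat, 1944: Mon, 1945: Tue, 1946: Wed, 1947: Thu, 1948: Sat, 1949: Sun ✓, 1950: Mon, 1951: Tue
Sundays: 1927, 1932, 1938, 1949.

4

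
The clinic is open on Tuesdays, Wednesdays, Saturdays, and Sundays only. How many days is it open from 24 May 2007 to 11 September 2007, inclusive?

63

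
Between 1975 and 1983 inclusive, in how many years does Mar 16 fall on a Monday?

1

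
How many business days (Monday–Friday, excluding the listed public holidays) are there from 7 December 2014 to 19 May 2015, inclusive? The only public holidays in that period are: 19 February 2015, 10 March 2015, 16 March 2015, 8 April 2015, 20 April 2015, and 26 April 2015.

112

7 December 2014 is a Sunday.
That's 164 days from start to end, counting both.
164 = 7 × 23 + 3, so there are 23 full weeks plus 3 extra days.
Each full week contributes 5 weekdays (Mon–Fri): 23 × 5 = 115.
The 3 extra days are Sun, Mon, Tue — 2 of them qualify.
Total: 115 + 2 = 117.
Holidays: 19 February 2015 (Thu); 10 March 2015 (Tue); 16 March 2015 (Mon); 8 April 2015 (Wed); 20 April 2015 (Mon); 26 April 2015 (Sun).
5 of the 6 holidays fall on weekdays; the rest are weekends and were already excluded.
Business days: 117 − 5 = 112.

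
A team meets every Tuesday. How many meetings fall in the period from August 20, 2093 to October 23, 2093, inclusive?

August 20, 2093 is a Thursday.
That's 65 days from start to end, counting both.
65 = 7 × 9 + 2, so there are 9 full weeks plus 2 extra days.
Each full week contributes one Tuesday: 9 so far.
The 2 extra days are Thu, Fri — none qualify.
Total: 9 + 0 = 9.

9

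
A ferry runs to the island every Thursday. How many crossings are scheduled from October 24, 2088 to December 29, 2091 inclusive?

October 24, 2088 is a Sunday.
The range spans 1162 days (inclusive of both endpoints).
1162 = 7 × 166, so the span is exactly 166 full weeks.
Each full week contributes one Thursday: 166 so far.

166 Thursdays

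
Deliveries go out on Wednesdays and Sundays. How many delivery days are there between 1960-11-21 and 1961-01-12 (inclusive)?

15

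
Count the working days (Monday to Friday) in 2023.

260

January 1, 2023 is a Sunday.
That's 365 days from start to end, counting both.
365 = 7 × 52 + 1, so there are 52 full weeks plus 1 extra day.
Each full week contributes 5 weekdays (Mon–Fri): 52 × 5 = 260.
The 1 extra day is Sunday — none qualify.
Total: 260 + 0 = 260.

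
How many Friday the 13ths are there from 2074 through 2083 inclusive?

Friday-the-13ths by year:
2074: Apr, Jul
2075: Sep, Dec
2076: Mar, Nov
2077: Aug
2078: May
2079: Jan, Oct
2080: Sep, Dec
2081: Jun
2082: Feb, Mar, Nov
2083: Aug

17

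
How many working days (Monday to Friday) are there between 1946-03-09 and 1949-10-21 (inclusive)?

945

1946-03-09 is a Saturday.
That's 1323 days from start to end, counting both.
1323 = 7 × 189, so the span is exactly 189 full weeks.
Each full week contributes 5 weekdays (Mon–Fri): 189 × 5 = 945.
Total: 945.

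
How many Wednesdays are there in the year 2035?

52

1 January 2035 is a Monday.
From 1 January 2035 to 31 December 2035 is 365 days inclusive.
365 = 7 × 52 + 1, so there are 52 full weeks plus 1 extra day.
Each full week contributes one Wednesday: 52 so far.
The 1 extra day is Mon — none qualify.
Total: 52 + 0 = 52.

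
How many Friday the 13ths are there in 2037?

3

The 13th falls on a Friday when the month's 13th has weekday Fri.
Jan 13 is Tue; Feb 13 is Fri ✓; Mar 13 is Fri ✓; Apr 13 is Mon; May 13 is Wed; Jun 13 is Sat; Jul 13 is Mon; Aug 13 is Thu; Sep 13 is Sun; Oct 13 is Tue; Nov 13 is Fri ✓; Dec 13 is Sun.
Friday the 13ths: Feb, Mar, Nov.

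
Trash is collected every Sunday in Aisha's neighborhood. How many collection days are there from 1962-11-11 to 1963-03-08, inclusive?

17 Sundays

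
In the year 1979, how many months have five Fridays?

4

A month has five Fridays exactly when Friday falls within its first (length − 28) days.
Jan: 31 days, starts Mon → 5 of Mon, Tue, Wed
Feb: 28 days, starts Thu → 5 of (none)
Mar: 31 days, starts Thu → 5 of Thu, Fri, Sat ✓
Apr: 30 days, starts Sun → 5 of Sun, Mon
May: 31 days, starts Tue → 5 of Tue, Wed, Thu
Jun: 30 days, starts Fri → 5 of Fri, Sat ✓
Jul: 31 days, starts Sun → 5 of Sun, Mon, Tue
Aug: 31 days, starts Wed → 5 of Wed, Thu, Fri ✓
Sep: 30 days, starts Sat → 5 of Sat, Sun
Oct: 31 days, starts Mon → 5 of Mon, Tue, Wed
Nov: 30 days, starts Thu → 5 of Thu, Fri ✓
Dec: 31 days, starts Sat → 5 of Sat, Sun, Mon
Months with five Fridays: Mar, Jun, Aug, Nov.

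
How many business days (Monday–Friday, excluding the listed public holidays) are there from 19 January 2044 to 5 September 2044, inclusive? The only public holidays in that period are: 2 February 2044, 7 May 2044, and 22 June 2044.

163

19 January 2044 is a Tuesday.
The range spans 231 days (inclusive of both endpoints).
231 = 7 × 33, so the span is exactly 33 full weeks.
Each full week contributes 5 weekdays (Mon–Fri): 33 × 5 = 165.
Holidays: 2 February 2044 (Tue); 7 May 2044 (Sat); 22 June 2044 (Wed).
2 of the 3 holidays fall on weekdays; the rest are weekends and were already excluded.
Business days: 165 − 2 = 163.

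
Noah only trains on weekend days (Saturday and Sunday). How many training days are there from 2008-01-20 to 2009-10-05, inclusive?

179

2008-01-20 is a Sunday.
From 2008-01-20 to 2009-10-05 is 625 days inclusive.
625 = 7 × 89 + 2, so there are 89 full weeks plus 2 extra days.
Each full week contributes 2 weekend days (Sat, Sun): 89 × 2 = 178.
The 2 extra days are Sun, Mon — 1 of them qualifies.
Total: 178 + 1 = 179.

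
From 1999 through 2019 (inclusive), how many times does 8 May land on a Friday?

2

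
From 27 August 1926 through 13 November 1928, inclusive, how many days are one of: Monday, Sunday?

232

27 August 1926 is a Friday.
That's 810 days from start to end, counting both.
810 = 7 × 115 + 5, so there are 115 full weeks plus 5 extra days.
Each full week contributes 2 days from the set (Mon, Sun): 115 × 2 = 230.
The 5 extra days are Friday, Saturday, Sunday, Monday, Tuesday — 2 of them qualify.
Total: 230 + 2 = 232.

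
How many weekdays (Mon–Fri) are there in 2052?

Jan 1, 2052 is a Monday.
From Jan 1, 2052 to Dec 31, 2052 is 366 days inclusive.
366 = 7 × 52 + 2, so there are 52 full weeks plus 2 extra days.
Each full week contributes 5 weekdays (Mon–Fri): 52 × 5 = 260.
The 2 extra days are Monday, Tuesday — 2 of them qualify.
Total: 260 + 2 = 262.

262 weekdays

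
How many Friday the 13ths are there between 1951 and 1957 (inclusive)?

13

Friday-the-13ths by year:
1951: Apr, Jul
1952: Jun
1953: Feb, Mar, Nov
1954: Aug
1955: May
1956: Jan, Apr, Jul
1957: Sep, Dec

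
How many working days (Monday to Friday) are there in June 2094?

22

2094-06-01 is a Tuesday.
The range spans 30 days (inclusive of both endpoints).
30 = 7 × 4 + 2, so there are 4 full weeks plus 2 extra days.
Each full week contributes 5 weekdays (Mon–Fri): 4 × 5 = 20.
The 2 extra days are Tue, Wed — 2 of them qualify.
Total: 20 + 2 = 22.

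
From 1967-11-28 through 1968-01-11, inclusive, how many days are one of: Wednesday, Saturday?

1967-11-28 is a Tuesday.
From 1967-11-28 to 1968-01-11 is 45 days inclusive.
45 = 7 × 6 + 3, so there are 6 full weeks plus 3 extra days.
Each full week contributes 2 days from the set (Wed, Sat): 6 × 2 = 12.
The 3 extra days are Tuesday, Wednesday, Thursday — 1 of them qualifies.
Total: 12 + 1 = 13.

13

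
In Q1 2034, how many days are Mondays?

Jan 1, 2034 is a Sunday.
The range spans 90 days (inclusive of both endpoints).
90 = 7 × 12 + 6, so there are 12 full weeks plus 6 extra days.
Each full week contributes one Monday: 12 so far.
The 6 extra days are Sunday, Monday, Tuesday, Wednesday, Thursday, Friday — 1 of them qualifies.
Total: 12 + 1 = 13.

13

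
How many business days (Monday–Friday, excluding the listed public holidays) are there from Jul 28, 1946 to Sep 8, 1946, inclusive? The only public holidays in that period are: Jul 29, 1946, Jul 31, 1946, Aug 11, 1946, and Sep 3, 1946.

Jul 28, 1946 is a Sunday.
From Jul 28, 1946 to Sep 8, 1946 is 43 days inclusive.
43 = 7 × 6 + 1, so there are 6 full weeks plus 1 extra day.
Each full week contributes 5 weekdays (Mon–Fri): 6 × 5 = 30.
The 1 extra day is Sun — none qualify.
Total: 30 + 0 = 30.
Holidays: Jul 29, 1946 (Mon); Jul 31, 1946 (Wed); Aug 11, 1946 (Sun); Sep 3, 1946 (Tue).
3 of the 4 holidays fall on weekdays; the rest are weekends and were already excluded.
Business days: 30 − 3 = 27.

27 business days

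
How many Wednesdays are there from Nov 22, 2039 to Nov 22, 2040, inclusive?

Nov 22, 2039 is a Tuesday.
That's 367 days from start to end, counting both.
367 = 7 × 52 + 3, so there are 52 full weeks plus 3 extra days.
Each full week contributes one Wednesday: 52 so far.
The 3 extra days are Tue, Wed, Thu — 1 of them qualifies.
Total: 52 + 1 = 53.

53 Wednesdays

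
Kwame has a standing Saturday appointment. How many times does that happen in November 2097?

5

November 1, 2097 is a Friday.
From November 1, 2097 to November 30, 2097 is 30 days inclusive.
30 = 7 × 4 + 2, so there are 4 full weeks plus 2 extra days.
Each full week contributes one Saturday: 4 so far.
The 2 extra days are Fri, Sat — 1 of them qualifies.
Total: 4 + 1 = 5.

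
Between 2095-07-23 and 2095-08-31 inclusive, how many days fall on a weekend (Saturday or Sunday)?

12

2095-07-23 is a Saturday.
The range spans 40 days (inclusive of both endpoints).
40 = 7 × 5 + 5, so there are 5 full weeks plus 5 extra days.
Each full week contributes 2 weekend days (Sat, Sun): 5 × 2 = 10.
The 5 extra days are Saturday, Sunday, Monday, Tuesday, Wednesday — 2 of them qualify.
Total: 10 + 2 = 12.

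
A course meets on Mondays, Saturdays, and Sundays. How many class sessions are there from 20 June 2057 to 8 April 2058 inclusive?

20 June 2057 is a Wednesday.
From 20 June 2057 to 8 April 2058 is 293 days inclusive.
293 = 7 × 41 + 6, so there are 41 full weeks plus 6 extra days.
Each full week contributes 3 days from the set (Mon, Sat, Sun): 41 × 3 = 123.
The 6 extra days are Wed, Thu, Fri, Sat, Sun, Mon — 3 of them qualify.
Total: 123 + 3 = 126.

126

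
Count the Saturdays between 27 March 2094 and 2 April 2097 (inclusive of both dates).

158

27 March 2094 is a Saturday.
The range spans 1103 days (inclusive of both endpoints).
1103 = 7 × 157 + 4, so there are 157 full weeks plus 4 extra days.
Each full week contributes one Saturday: 157 so far.
The 4 extra days are Sat, Sun, Mon, Tue — 1 of them qualifies.
Total: 157 + 1 = 158.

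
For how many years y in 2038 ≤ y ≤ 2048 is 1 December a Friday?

1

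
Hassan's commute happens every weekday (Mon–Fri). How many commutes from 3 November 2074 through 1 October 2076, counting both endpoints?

3 November 2074 is a Saturday.
The range spans 699 days (inclusive of both endpoints).
699 = 7 × 99 + 6, so there are 99 full weeks plus 6 extra days.
Each full week contributes 5 weekdays (Mon–Fri): 99 × 5 = 495.
The 6 extra days are Sat, Sun, Mon, Tue, Wed, Thu — 4 of them qualify.
Total: 495 + 4 = 499.

499 weekdays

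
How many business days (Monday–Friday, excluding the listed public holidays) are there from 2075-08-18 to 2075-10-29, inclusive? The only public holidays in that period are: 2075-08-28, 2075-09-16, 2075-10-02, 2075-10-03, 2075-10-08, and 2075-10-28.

46

2075-08-18 is a Sunday.
The range spans 73 days (inclusive of both endpoints).
73 = 7 × 10 + 3, so there are 10 full weeks plus 3 extra days.
Each full week contributes 5 weekdays (Mon–Fri): 10 × 5 = 50.
The 3 extra days are Sun, Mon, Tue — 2 of them qualify.
Total: 50 + 2 = 52.
Holidays: 2075-08-28 (Wed); 2075-09-16 (Mon); 2075-10-02 (Wed); 2075-10-03 (Thu); 2075-10-08 (Tue); 2075-10-28 (Mon).
All 6 holidays fall on weekdays, so subtract 6.
Business days: 52 − 6 = 46.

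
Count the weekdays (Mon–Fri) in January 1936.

23

Jan 1, 1936 is a Wednesday.
That's 31 days from start to end, counting both.
31 = 7 × 4 + 3, so there are 4 full weeks plus 3 extra days.
Each full week contributes 5 weekdays (Mon–Fri): 4 × 5 = 20.
The 3 extra days are Wed, Thu, Fri — 3 of them qualify.
Total: 20 + 3 = 23.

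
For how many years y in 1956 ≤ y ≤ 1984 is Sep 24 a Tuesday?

Day of week of September 24 in each year:
1956: Mon, 1957: Tue ✓, 1958: Wed, 1959: Thu, 1960: Sat, 1961: Sun, 1962: Mon, 1963: Tue ✓, 1964: Thu, 1965: Fri, 1966: Sat, 1967: Sun, 1968: Tue ✓, 1969: Wed, 1970: Thu, 1971: Fri, 1972: Sun, 1973: Mon, 1974: Tue ✓, 1975: Wed, 1976: Fri, 1977: Sat, 1978: Sun, 1979: Mon, 1980: Wed, 1981: Thu, 1982: Fri, 1983: Sat, 1984: Mon
Tuesdays: 1957, 1963, 1968, 1974.

4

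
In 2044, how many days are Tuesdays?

52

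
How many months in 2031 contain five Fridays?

4

A month has five Fridays exactly when Friday falls within its first (length − 28) days.
Jan: 31 days, starts Wed → 5 of Wed, Thu, Fri ✓
Feb: 28 days, starts Sat → 5 of (none)
Mar: 31 days, starts Sat → 5 of Sat, Sun, Mon
Apr: 30 days, starts Tue → 5 of Tue, Wed
May: 31 days, starts Thu → 5 of Thu, Fri, Sat ✓
Jun: 30 days, starts Sun → 5 of Sun, Mon
Jul: 31 days, starts Tue → 5 of Tue, Wed, Thu
Aug: 31 days, starts Fri → 5 of Fri, Sat, Sun ✓
Sep: 30 days, starts Mon → 5 of Mon, Tue
Oct: 31 days, starts Wed → 5 of Wed, Thu, Fri ✓
Nov: 30 days, starts Sat → 5 of Sat, Sun
Dec: 31 days, starts Mon → 5 of Mon, Tue, Wed
Months with five Fridays: Jan, May, Aug, Oct.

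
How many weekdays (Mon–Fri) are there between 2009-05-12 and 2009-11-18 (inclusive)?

137

2009-05-12 is a Tuesday.
The range spans 191 days (inclusive of both endpoints).
191 = 7 × 27 + 2, so there are 27 full weeks plus 2 extra days.
Each full week contributes 5 weekdays (Mon–Fri): 27 × 5 = 135.
The 2 extra days are Tuesday, Wednesday — 2 of them qualify.
Total: 135 + 2 = 137.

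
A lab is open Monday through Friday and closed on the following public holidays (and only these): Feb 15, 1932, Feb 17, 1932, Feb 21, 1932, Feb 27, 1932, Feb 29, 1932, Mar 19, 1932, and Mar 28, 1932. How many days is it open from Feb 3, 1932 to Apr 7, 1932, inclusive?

43 working days

Feb 3, 1932 is a Wednesday.
From Feb 3, 1932 to Apr 7, 1932 is 65 days inclusive.
65 = 7 × 9 + 2, so there are 9 full weeks plus 2 extra days.
Each full week contributes 5 weekdays (Mon–Fri): 9 × 5 = 45.
The 2 extra days are Wednesday, Thursday — 2 of them qualify.
Total: 45 + 2 = 47.
Holidays: Feb 15, 1932 (Mon); Feb 17, 1932 (Wed); Feb 21, 1932 (Sun); Feb 27, 1932 (Sat); Feb 29, 1932 (Mon); Mar 19, 1932 (Sat); Mar 28, 1932 (Mon).
4 of the 7 holidays fall on weekdays; the rest are weekends and were already excluded.
Business days: 47 − 4 = 43.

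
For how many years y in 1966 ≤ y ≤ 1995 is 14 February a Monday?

5

Day of week of February 14 in each year:
1966: Mon ✓, 1967: Tue, 1968: Wed, 1969: Fri, 1970: Sat, 1971: Sun, 1972: Mon ✓, 1973: Wed, 1974: Thu, 1975: Fri, 1976: Sat, 1977: Mon ✓, 1978: Tue, 1979: Wed, 1980: Thu, 1981: Sat, 1982: Sun, 1983: Mon ✓, 1984: Tue, 1985: Thu, 1986: Fri, 1987: Sat, 1988: Sun, 1989: Tue, 1990: Wed, 1991: Thu, 1992: Fri, 1993: Sun, 1994: Mon ✓, 1995: Tue
Mondays: 1966, 1972, 1977, 1983, 1994.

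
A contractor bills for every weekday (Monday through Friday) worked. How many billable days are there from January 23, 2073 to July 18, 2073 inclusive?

January 23, 2073 is a Monday.
The range spans 177 days (inclusive of both endpoints).
177 = 7 × 25 + 2, so there are 25 full weeks plus 2 extra days.
Each full week contributes 5 weekdays (Mon–Fri): 25 × 5 = 125.
The 2 extra days are Mon, Tue — 2 of them qualify.
Total: 125 + 2 = 127.

127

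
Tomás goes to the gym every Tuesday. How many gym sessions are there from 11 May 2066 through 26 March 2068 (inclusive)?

11 May 2066 is a Tuesday.
The range spans 686 days (inclusive of both endpoints).
686 = 7 × 98, so the span is exactly 98 full weeks.
Each full week contributes one Tuesday: 98 so far.

98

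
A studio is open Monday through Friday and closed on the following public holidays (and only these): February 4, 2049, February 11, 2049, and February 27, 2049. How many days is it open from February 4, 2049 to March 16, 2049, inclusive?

27

February 4, 2049 is a Thursday.
The range spans 41 days (inclusive of both endpoints).
41 = 7 × 5 + 6, so there are 5 full weeks plus 6 extra days.
Each full week contributes 5 weekdays (Mon–Fri): 5 × 5 = 25.
The 6 extra days are Thursday, Friday, Saturday, Sunday, Monday, Tuesday — 4 of them qualify.
Total: 25 + 4 = 29.
Holidays: February 4, 2049 (Thu); February 11, 2049 (Thu); February 27, 2049 (Sat).
2 of the 3 holidays fall on weekdays; the rest are weekends and were already excluded.
Business days: 29 − 2 = 27.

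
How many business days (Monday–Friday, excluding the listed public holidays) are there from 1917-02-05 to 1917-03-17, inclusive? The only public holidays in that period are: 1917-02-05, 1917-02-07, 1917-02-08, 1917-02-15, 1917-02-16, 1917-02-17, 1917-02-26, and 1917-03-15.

23

1917-02-05 is a Monday.
The range spans 41 days (inclusive of both endpoints).
41 = 7 × 5 + 6, so there are 5 full weeks plus 6 extra days.
Each full week contributes 5 weekdays (Mon–Fri): 5 × 5 = 25.
The 6 extra days are Mon, Tue, Wed, Thu, Fri, Sat — 5 of them qualify.
Total: 25 + 5 = 30.
Holidays: 1917-02-05 (Mon); 1917-02-07 (Wed); 1917-02-08 (Thu); 1917-02-15 (Thu); 1917-02-16 (Fri); 1917-02-17 (Sat); 1917-02-26 (Mon); 1917-03-15 (Thu).
7 of the 8 holidays fall on weekdays; the rest are weekends and were already excluded.
Business days: 30 − 7 = 23.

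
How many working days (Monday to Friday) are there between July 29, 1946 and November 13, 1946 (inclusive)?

July 29, 1946 is a Monday.
That's 108 days from start to end, counting both.
108 = 7 × 15 + 3, so there are 15 full weeks plus 3 extra days.
Each full week contributes 5 weekdays (Mon–Fri): 15 × 5 = 75.
The 3 extra days are Mon, Tue, Wed — 3 of them qualify.
Total: 75 + 3 = 78.

78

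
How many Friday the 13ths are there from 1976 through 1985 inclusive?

18

Friday-the-13ths by year:
1976: Feb, Aug
1977: May
1978: Jan, Oct
1979: Apr, Jul
1980: Jun
1981: Feb, Mar, Nov
1982: Aug
1983: May
1984: Jan, Apr, Jul
1985: Sep, Dec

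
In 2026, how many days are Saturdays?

52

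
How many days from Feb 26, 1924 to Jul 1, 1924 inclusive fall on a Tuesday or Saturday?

Feb 26, 1924 is a Tuesday.
From Feb 26, 1924 to Jul 1, 1924 is 127 days inclusive.
127 = 7 × 18 + 1, so there are 18 full weeks plus 1 extra day.
Each full week contributes 2 days from the set (Tue, Sat): 18 × 2 = 36.
The 1 extra day is Tue — 1 of them qualifies.
Total: 36 + 1 = 37.

37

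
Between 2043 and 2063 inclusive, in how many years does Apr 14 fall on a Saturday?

3

Day of week of April 14 in each year:
2043: Tue, 2044: Thu, 2045: Fri, 2046: Sat ✓, 2047: Sun, 2048: Tue, 2049: Wed, 2050: Thu, 2051: Fri, 2052: Sun, 2053: Mon, 2054: Tue, 2055: Wed, 2056: Fri, 2057: Sat ✓, 2058: Sun, 2059: Mon, 2060: Wed, 2061: Thu, 2062: Fri, 2063: Sat ✓
Saturdays: 2046, 2057, 2063.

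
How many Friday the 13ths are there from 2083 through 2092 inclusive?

15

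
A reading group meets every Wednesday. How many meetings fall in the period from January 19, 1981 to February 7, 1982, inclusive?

55

January 19, 1981 is a Monday.
From January 19, 1981 to February 7, 1982 is 385 days inclusive.
385 = 7 × 55, so the span is exactly 55 full weeks.
Each full week contributes one Wednesday: 55 so far.
Total: 55.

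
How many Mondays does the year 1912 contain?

53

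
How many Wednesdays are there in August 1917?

August 1, 1917 is a Wednesday.
The range spans 31 days (inclusive of both endpoints).
31 = 7 × 4 + 3, so there are 4 full weeks plus 3 extra days.
Each full week contributes one Wednesday: 4 so far.
The 3 extra days are Wednesday, Thursday, Friday — 1 of them qualifies.
Total: 4 + 1 = 5.

5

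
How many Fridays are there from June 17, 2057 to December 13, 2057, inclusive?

June 17, 2057 is a Sunday.
From June 17, 2057 to December 13, 2057 is 180 days inclusive.
180 = 7 × 25 + 5, so there are 25 full weeks plus 5 extra days.
Each full week contributes one Friday: 25 so far.
The 5 extra days are Sun, Mon, Tue, Wed, Thu — none qualify.
Total: 25 + 0 = 25.

25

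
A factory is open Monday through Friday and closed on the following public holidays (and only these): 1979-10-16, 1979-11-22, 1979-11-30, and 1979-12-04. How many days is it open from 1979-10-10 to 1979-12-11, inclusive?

41

1979-10-10 is a Wednesday.
From 1979-10-10 to 1979-12-11 is 63 days inclusive.
63 = 7 × 9, so the span is exactly 9 full weeks.
Each full week contributes 5 weekdays (Mon–Fri): 9 × 5 = 45.
Total: 45.
Holidays: 1979-10-16 (Tue); 1979-11-22 (Thu); 1979-11-30 (Fri); 1979-12-04 (Tue).
All 4 holidays fall on weekdays, so subtract 4.
Business days: 45 − 4 = 41.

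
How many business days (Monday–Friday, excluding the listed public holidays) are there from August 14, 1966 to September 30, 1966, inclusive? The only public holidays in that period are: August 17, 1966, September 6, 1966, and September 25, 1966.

August 14, 1966 is a Sunday.
From August 14, 1966 to September 30, 1966 is 48 days inclusive.
48 = 7 × 6 + 6, so there are 6 full weeks plus 6 extra days.
Each full week contributes 5 weekdays (Mon–Fri): 6 × 5 = 30.
The 6 extra days are Sunday, Monday, Tuesday, Wednesday, Thursday, Friday — 5 of them qualify.
Total: 30 + 5 = 35.
Holidays: August 17, 1966 (Wed); September 6, 1966 (Tue); September 25, 1966 (Sun).
2 of the 3 holidays fall on weekdays; the rest are weekends and were already excluded.
Business days: 35 − 2 = 33.

33 business days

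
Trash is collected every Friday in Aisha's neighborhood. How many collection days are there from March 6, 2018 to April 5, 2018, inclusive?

4 Fridays

March 6, 2018 is a Tuesday.
The range spans 31 days (inclusive of both endpoints).
31 = 7 × 4 + 3, so there are 4 full weeks plus 3 extra days.
Each full week contributes one Friday: 4 so far.
The 3 extra days are Tuesday, Wednesday, Thursday — none qualify.
Total: 4 + 0 = 4.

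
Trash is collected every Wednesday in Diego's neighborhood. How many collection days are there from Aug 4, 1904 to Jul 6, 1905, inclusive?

48

Aug 4, 1904 is a Thursday.
That's 337 days from start to end, counting both.
337 = 7 × 48 + 1, so there are 48 full weeks plus 1 extra day.
Each full week contributes one Wednesday: 48 so far.
The 1 extra day is Thursday — none qualify.
Total: 48 + 0 = 48.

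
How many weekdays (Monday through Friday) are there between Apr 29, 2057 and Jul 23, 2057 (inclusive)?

Apr 29, 2057 is a Sunday.
That's 86 days from start to end, counting both.
86 = 7 × 12 + 2, so there are 12 full weeks plus 2 extra days.
Each full week contributes 5 weekdays (Mon–Fri): 12 × 5 = 60.
The 2 extra days are Sunday, Monday — 1 of them qualifies.
Total: 60 + 1 = 61.

61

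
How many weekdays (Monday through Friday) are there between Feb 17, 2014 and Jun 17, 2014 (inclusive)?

87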